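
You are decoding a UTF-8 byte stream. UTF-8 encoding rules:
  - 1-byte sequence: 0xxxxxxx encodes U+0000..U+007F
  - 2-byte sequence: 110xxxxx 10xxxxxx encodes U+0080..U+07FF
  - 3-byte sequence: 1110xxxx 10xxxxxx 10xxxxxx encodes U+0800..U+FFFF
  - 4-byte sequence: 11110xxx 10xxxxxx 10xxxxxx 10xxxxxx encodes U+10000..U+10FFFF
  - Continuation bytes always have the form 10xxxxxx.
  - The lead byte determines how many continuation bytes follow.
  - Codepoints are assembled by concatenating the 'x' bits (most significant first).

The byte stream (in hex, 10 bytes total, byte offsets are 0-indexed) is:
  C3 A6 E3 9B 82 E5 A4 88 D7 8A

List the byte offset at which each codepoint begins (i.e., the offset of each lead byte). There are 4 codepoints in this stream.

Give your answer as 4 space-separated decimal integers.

Byte[0]=C3: 2-byte lead, need 1 cont bytes. acc=0x3
Byte[1]=A6: continuation. acc=(acc<<6)|0x26=0xE6
Completed: cp=U+00E6 (starts at byte 0)
Byte[2]=E3: 3-byte lead, need 2 cont bytes. acc=0x3
Byte[3]=9B: continuation. acc=(acc<<6)|0x1B=0xDB
Byte[4]=82: continuation. acc=(acc<<6)|0x02=0x36C2
Completed: cp=U+36C2 (starts at byte 2)
Byte[5]=E5: 3-byte lead, need 2 cont bytes. acc=0x5
Byte[6]=A4: continuation. acc=(acc<<6)|0x24=0x164
Byte[7]=88: continuation. acc=(acc<<6)|0x08=0x5908
Completed: cp=U+5908 (starts at byte 5)
Byte[8]=D7: 2-byte lead, need 1 cont bytes. acc=0x17
Byte[9]=8A: continuation. acc=(acc<<6)|0x0A=0x5CA
Completed: cp=U+05CA (starts at byte 8)

Answer: 0 2 5 8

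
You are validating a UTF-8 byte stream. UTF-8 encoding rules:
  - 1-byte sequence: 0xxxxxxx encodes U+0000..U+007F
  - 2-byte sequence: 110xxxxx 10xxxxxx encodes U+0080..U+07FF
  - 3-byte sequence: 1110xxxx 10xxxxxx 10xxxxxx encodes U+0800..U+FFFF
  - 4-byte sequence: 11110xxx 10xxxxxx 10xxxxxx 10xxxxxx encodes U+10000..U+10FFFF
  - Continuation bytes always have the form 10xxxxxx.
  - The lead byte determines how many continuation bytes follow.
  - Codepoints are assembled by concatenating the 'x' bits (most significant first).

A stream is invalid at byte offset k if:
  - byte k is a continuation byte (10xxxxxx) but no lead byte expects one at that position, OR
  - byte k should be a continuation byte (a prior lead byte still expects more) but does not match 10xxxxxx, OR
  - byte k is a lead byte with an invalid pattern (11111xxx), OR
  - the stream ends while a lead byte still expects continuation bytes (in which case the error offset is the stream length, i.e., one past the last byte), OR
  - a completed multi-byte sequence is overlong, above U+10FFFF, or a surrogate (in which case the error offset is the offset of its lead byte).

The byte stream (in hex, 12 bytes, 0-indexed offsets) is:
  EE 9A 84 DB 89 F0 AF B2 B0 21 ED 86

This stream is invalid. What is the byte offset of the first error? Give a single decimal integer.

Answer: 12

Derivation:
Byte[0]=EE: 3-byte lead, need 2 cont bytes. acc=0xE
Byte[1]=9A: continuation. acc=(acc<<6)|0x1A=0x39A
Byte[2]=84: continuation. acc=(acc<<6)|0x04=0xE684
Completed: cp=U+E684 (starts at byte 0)
Byte[3]=DB: 2-byte lead, need 1 cont bytes. acc=0x1B
Byte[4]=89: continuation. acc=(acc<<6)|0x09=0x6C9
Completed: cp=U+06C9 (starts at byte 3)
Byte[5]=F0: 4-byte lead, need 3 cont bytes. acc=0x0
Byte[6]=AF: continuation. acc=(acc<<6)|0x2F=0x2F
Byte[7]=B2: continuation. acc=(acc<<6)|0x32=0xBF2
Byte[8]=B0: continuation. acc=(acc<<6)|0x30=0x2FCB0
Completed: cp=U+2FCB0 (starts at byte 5)
Byte[9]=21: 1-byte ASCII. cp=U+0021
Byte[10]=ED: 3-byte lead, need 2 cont bytes. acc=0xD
Byte[11]=86: continuation. acc=(acc<<6)|0x06=0x346
Byte[12]: stream ended, expected continuation. INVALID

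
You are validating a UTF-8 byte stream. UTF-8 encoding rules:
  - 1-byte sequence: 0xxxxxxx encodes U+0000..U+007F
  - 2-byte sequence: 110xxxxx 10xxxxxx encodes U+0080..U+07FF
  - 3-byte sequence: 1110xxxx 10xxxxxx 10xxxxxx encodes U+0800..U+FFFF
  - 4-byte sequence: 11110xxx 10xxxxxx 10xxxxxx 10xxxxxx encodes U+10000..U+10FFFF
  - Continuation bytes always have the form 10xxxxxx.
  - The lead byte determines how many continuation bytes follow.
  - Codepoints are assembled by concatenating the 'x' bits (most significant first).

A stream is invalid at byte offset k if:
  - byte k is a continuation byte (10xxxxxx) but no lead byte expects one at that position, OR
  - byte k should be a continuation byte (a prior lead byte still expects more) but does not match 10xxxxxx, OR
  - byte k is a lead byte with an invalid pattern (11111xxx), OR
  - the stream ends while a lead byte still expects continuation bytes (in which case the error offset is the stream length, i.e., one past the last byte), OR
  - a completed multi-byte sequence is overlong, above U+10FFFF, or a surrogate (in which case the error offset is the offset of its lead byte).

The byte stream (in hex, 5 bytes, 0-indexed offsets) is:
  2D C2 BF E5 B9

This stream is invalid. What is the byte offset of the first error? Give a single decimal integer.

Answer: 5

Derivation:
Byte[0]=2D: 1-byte ASCII. cp=U+002D
Byte[1]=C2: 2-byte lead, need 1 cont bytes. acc=0x2
Byte[2]=BF: continuation. acc=(acc<<6)|0x3F=0xBF
Completed: cp=U+00BF (starts at byte 1)
Byte[3]=E5: 3-byte lead, need 2 cont bytes. acc=0x5
Byte[4]=B9: continuation. acc=(acc<<6)|0x39=0x179
Byte[5]: stream ended, expected continuation. INVALID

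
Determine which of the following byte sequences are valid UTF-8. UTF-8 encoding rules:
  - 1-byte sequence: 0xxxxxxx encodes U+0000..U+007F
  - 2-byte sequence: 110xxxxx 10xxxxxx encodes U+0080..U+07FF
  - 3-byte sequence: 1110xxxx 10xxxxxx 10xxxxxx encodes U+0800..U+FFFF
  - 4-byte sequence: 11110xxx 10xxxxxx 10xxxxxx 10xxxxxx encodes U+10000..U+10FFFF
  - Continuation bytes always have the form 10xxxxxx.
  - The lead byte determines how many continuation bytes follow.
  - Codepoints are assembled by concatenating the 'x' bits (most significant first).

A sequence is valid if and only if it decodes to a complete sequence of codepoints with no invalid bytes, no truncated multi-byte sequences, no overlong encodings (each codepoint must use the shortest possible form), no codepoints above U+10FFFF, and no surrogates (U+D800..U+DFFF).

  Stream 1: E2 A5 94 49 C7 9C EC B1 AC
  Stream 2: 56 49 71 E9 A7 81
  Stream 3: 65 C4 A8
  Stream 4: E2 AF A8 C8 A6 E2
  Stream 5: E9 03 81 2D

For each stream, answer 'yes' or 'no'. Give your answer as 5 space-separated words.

Stream 1: decodes cleanly. VALID
Stream 2: decodes cleanly. VALID
Stream 3: decodes cleanly. VALID
Stream 4: error at byte offset 6. INVALID
Stream 5: error at byte offset 1. INVALID

Answer: yes yes yes no no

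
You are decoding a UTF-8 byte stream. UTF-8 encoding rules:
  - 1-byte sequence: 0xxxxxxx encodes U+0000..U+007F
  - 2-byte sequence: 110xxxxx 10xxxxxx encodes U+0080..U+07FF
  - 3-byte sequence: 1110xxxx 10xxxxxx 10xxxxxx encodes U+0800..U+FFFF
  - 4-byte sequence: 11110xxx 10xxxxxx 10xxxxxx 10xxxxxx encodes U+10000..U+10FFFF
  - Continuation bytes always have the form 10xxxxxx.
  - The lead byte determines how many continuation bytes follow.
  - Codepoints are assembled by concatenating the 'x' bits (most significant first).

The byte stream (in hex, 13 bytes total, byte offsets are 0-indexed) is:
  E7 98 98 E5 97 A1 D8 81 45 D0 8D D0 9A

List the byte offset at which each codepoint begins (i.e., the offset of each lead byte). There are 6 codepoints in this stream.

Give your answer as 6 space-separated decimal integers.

Answer: 0 3 6 8 9 11

Derivation:
Byte[0]=E7: 3-byte lead, need 2 cont bytes. acc=0x7
Byte[1]=98: continuation. acc=(acc<<6)|0x18=0x1D8
Byte[2]=98: continuation. acc=(acc<<6)|0x18=0x7618
Completed: cp=U+7618 (starts at byte 0)
Byte[3]=E5: 3-byte lead, need 2 cont bytes. acc=0x5
Byte[4]=97: continuation. acc=(acc<<6)|0x17=0x157
Byte[5]=A1: continuation. acc=(acc<<6)|0x21=0x55E1
Completed: cp=U+55E1 (starts at byte 3)
Byte[6]=D8: 2-byte lead, need 1 cont bytes. acc=0x18
Byte[7]=81: continuation. acc=(acc<<6)|0x01=0x601
Completed: cp=U+0601 (starts at byte 6)
Byte[8]=45: 1-byte ASCII. cp=U+0045
Byte[9]=D0: 2-byte lead, need 1 cont bytes. acc=0x10
Byte[10]=8D: continuation. acc=(acc<<6)|0x0D=0x40D
Completed: cp=U+040D (starts at byte 9)
Byte[11]=D0: 2-byte lead, need 1 cont bytes. acc=0x10
Byte[12]=9A: continuation. acc=(acc<<6)|0x1A=0x41A
Completed: cp=U+041A (starts at byte 11)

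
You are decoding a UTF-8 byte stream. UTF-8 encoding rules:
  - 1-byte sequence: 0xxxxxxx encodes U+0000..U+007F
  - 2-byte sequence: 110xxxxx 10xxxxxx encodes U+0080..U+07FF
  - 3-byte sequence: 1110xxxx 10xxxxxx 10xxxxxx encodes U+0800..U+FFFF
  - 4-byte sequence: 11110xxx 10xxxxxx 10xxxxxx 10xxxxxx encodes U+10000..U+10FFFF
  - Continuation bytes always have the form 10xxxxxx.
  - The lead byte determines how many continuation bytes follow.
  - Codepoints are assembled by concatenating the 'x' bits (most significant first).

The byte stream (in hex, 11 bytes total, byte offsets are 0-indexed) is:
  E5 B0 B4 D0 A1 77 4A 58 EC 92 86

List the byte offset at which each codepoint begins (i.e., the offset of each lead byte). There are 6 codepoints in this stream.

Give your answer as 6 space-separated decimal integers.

Answer: 0 3 5 6 7 8

Derivation:
Byte[0]=E5: 3-byte lead, need 2 cont bytes. acc=0x5
Byte[1]=B0: continuation. acc=(acc<<6)|0x30=0x170
Byte[2]=B4: continuation. acc=(acc<<6)|0x34=0x5C34
Completed: cp=U+5C34 (starts at byte 0)
Byte[3]=D0: 2-byte lead, need 1 cont bytes. acc=0x10
Byte[4]=A1: continuation. acc=(acc<<6)|0x21=0x421
Completed: cp=U+0421 (starts at byte 3)
Byte[5]=77: 1-byte ASCII. cp=U+0077
Byte[6]=4A: 1-byte ASCII. cp=U+004A
Byte[7]=58: 1-byte ASCII. cp=U+0058
Byte[8]=EC: 3-byte lead, need 2 cont bytes. acc=0xC
Byte[9]=92: continuation. acc=(acc<<6)|0x12=0x312
Byte[10]=86: continuation. acc=(acc<<6)|0x06=0xC486
Completed: cp=U+C486 (starts at byte 8)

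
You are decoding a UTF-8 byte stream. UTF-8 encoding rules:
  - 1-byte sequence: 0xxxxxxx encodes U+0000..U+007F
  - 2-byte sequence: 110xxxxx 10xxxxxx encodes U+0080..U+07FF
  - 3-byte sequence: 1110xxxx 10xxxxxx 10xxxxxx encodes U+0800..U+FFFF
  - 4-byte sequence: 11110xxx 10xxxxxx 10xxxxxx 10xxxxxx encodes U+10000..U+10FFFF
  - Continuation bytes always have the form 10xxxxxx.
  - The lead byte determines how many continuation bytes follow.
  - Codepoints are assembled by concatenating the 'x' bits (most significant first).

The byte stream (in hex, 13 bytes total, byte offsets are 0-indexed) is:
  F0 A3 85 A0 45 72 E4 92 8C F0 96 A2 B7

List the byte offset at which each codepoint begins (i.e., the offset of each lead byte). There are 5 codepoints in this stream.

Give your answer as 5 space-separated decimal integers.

Byte[0]=F0: 4-byte lead, need 3 cont bytes. acc=0x0
Byte[1]=A3: continuation. acc=(acc<<6)|0x23=0x23
Byte[2]=85: continuation. acc=(acc<<6)|0x05=0x8C5
Byte[3]=A0: continuation. acc=(acc<<6)|0x20=0x23160
Completed: cp=U+23160 (starts at byte 0)
Byte[4]=45: 1-byte ASCII. cp=U+0045
Byte[5]=72: 1-byte ASCII. cp=U+0072
Byte[6]=E4: 3-byte lead, need 2 cont bytes. acc=0x4
Byte[7]=92: continuation. acc=(acc<<6)|0x12=0x112
Byte[8]=8C: continuation. acc=(acc<<6)|0x0C=0x448C
Completed: cp=U+448C (starts at byte 6)
Byte[9]=F0: 4-byte lead, need 3 cont bytes. acc=0x0
Byte[10]=96: continuation. acc=(acc<<6)|0x16=0x16
Byte[11]=A2: continuation. acc=(acc<<6)|0x22=0x5A2
Byte[12]=B7: continuation. acc=(acc<<6)|0x37=0x168B7
Completed: cp=U+168B7 (starts at byte 9)

Answer: 0 4 5 6 9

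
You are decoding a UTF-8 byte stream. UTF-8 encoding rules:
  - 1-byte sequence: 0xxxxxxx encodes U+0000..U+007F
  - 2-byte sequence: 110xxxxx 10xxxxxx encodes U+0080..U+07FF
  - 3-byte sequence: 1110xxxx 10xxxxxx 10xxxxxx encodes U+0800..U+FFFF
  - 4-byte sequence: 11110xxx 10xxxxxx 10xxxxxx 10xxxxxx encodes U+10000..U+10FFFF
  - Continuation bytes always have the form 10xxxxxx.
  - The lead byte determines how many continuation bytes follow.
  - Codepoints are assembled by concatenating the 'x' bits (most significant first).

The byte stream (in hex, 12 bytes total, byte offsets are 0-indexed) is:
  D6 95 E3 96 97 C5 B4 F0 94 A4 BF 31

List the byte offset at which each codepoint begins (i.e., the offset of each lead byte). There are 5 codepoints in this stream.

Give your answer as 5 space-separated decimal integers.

Answer: 0 2 5 7 11

Derivation:
Byte[0]=D6: 2-byte lead, need 1 cont bytes. acc=0x16
Byte[1]=95: continuation. acc=(acc<<6)|0x15=0x595
Completed: cp=U+0595 (starts at byte 0)
Byte[2]=E3: 3-byte lead, need 2 cont bytes. acc=0x3
Byte[3]=96: continuation. acc=(acc<<6)|0x16=0xD6
Byte[4]=97: continuation. acc=(acc<<6)|0x17=0x3597
Completed: cp=U+3597 (starts at byte 2)
Byte[5]=C5: 2-byte lead, need 1 cont bytes. acc=0x5
Byte[6]=B4: continuation. acc=(acc<<6)|0x34=0x174
Completed: cp=U+0174 (starts at byte 5)
Byte[7]=F0: 4-byte lead, need 3 cont bytes. acc=0x0
Byte[8]=94: continuation. acc=(acc<<6)|0x14=0x14
Byte[9]=A4: continuation. acc=(acc<<6)|0x24=0x524
Byte[10]=BF: continuation. acc=(acc<<6)|0x3F=0x1493F
Completed: cp=U+1493F (starts at byte 7)
Byte[11]=31: 1-byte ASCII. cp=U+0031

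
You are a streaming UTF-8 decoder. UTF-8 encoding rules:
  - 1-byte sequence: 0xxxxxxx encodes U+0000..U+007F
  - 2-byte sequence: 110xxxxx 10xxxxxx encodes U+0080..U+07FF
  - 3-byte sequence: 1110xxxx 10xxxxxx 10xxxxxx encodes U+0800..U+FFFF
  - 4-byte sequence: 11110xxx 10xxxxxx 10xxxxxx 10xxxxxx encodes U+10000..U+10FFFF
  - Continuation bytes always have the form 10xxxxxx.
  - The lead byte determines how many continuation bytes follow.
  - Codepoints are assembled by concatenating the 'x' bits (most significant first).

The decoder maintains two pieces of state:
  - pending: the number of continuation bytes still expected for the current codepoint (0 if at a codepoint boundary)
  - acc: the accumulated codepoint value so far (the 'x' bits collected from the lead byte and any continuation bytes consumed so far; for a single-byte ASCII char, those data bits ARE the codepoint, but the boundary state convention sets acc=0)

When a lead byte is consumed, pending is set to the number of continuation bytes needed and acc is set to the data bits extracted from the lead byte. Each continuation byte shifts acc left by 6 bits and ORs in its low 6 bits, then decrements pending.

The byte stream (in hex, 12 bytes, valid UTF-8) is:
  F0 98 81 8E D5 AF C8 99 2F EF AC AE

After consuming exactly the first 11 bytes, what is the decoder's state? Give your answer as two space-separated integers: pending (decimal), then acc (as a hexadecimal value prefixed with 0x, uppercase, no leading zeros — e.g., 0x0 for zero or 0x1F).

Answer: 1 0x3EC

Derivation:
Byte[0]=F0: 4-byte lead. pending=3, acc=0x0
Byte[1]=98: continuation. acc=(acc<<6)|0x18=0x18, pending=2
Byte[2]=81: continuation. acc=(acc<<6)|0x01=0x601, pending=1
Byte[3]=8E: continuation. acc=(acc<<6)|0x0E=0x1804E, pending=0
Byte[4]=D5: 2-byte lead. pending=1, acc=0x15
Byte[5]=AF: continuation. acc=(acc<<6)|0x2F=0x56F, pending=0
Byte[6]=C8: 2-byte lead. pending=1, acc=0x8
Byte[7]=99: continuation. acc=(acc<<6)|0x19=0x219, pending=0
Byte[8]=2F: 1-byte. pending=0, acc=0x0
Byte[9]=EF: 3-byte lead. pending=2, acc=0xF
Byte[10]=AC: continuation. acc=(acc<<6)|0x2C=0x3EC, pending=1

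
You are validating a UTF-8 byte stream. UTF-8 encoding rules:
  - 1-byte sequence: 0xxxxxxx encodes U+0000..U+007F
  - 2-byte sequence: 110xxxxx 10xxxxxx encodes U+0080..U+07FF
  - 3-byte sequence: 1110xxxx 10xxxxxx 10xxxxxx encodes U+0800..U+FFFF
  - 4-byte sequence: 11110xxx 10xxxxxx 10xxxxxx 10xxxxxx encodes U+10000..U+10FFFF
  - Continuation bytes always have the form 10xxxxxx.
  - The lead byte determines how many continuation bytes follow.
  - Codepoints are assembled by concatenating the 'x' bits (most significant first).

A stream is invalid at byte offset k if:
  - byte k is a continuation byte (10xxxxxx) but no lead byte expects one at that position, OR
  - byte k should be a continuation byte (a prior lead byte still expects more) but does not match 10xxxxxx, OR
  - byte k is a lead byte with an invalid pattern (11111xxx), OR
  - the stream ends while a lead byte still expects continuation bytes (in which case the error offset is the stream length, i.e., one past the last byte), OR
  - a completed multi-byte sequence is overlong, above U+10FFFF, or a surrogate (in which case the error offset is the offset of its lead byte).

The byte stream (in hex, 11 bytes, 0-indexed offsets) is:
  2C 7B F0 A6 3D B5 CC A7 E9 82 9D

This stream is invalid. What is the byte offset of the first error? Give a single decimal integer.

Byte[0]=2C: 1-byte ASCII. cp=U+002C
Byte[1]=7B: 1-byte ASCII. cp=U+007B
Byte[2]=F0: 4-byte lead, need 3 cont bytes. acc=0x0
Byte[3]=A6: continuation. acc=(acc<<6)|0x26=0x26
Byte[4]=3D: expected 10xxxxxx continuation. INVALID

Answer: 4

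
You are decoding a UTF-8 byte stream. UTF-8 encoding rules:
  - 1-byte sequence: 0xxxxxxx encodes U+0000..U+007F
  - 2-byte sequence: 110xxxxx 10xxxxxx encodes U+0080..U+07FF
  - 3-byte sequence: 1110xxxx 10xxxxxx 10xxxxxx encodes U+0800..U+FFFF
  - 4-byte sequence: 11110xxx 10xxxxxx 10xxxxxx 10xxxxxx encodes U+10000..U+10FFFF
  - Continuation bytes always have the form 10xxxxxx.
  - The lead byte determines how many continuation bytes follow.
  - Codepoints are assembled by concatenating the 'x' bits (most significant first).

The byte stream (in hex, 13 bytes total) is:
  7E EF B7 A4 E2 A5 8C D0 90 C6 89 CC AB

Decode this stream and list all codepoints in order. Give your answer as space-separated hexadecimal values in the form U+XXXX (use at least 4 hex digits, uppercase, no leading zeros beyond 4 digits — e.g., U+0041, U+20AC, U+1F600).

Byte[0]=7E: 1-byte ASCII. cp=U+007E
Byte[1]=EF: 3-byte lead, need 2 cont bytes. acc=0xF
Byte[2]=B7: continuation. acc=(acc<<6)|0x37=0x3F7
Byte[3]=A4: continuation. acc=(acc<<6)|0x24=0xFDE4
Completed: cp=U+FDE4 (starts at byte 1)
Byte[4]=E2: 3-byte lead, need 2 cont bytes. acc=0x2
Byte[5]=A5: continuation. acc=(acc<<6)|0x25=0xA5
Byte[6]=8C: continuation. acc=(acc<<6)|0x0C=0x294C
Completed: cp=U+294C (starts at byte 4)
Byte[7]=D0: 2-byte lead, need 1 cont bytes. acc=0x10
Byte[8]=90: continuation. acc=(acc<<6)|0x10=0x410
Completed: cp=U+0410 (starts at byte 7)
Byte[9]=C6: 2-byte lead, need 1 cont bytes. acc=0x6
Byte[10]=89: continuation. acc=(acc<<6)|0x09=0x189
Completed: cp=U+0189 (starts at byte 9)
Byte[11]=CC: 2-byte lead, need 1 cont bytes. acc=0xC
Byte[12]=AB: continuation. acc=(acc<<6)|0x2B=0x32B
Completed: cp=U+032B (starts at byte 11)

Answer: U+007E U+FDE4 U+294C U+0410 U+0189 U+032B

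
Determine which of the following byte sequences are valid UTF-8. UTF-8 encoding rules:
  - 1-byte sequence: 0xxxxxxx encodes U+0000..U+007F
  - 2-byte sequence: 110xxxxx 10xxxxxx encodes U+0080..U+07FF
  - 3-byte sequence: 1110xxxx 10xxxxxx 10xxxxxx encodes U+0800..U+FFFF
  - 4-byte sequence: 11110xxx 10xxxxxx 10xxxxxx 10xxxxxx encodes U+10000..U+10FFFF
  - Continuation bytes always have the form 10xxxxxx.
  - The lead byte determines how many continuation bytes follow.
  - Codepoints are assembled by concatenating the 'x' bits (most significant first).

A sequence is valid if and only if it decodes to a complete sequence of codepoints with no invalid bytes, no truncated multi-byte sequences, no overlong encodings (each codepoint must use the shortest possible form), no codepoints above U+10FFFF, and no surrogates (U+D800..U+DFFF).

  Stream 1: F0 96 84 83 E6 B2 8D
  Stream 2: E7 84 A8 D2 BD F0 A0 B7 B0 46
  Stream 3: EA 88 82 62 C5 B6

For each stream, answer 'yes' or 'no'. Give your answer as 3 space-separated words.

Stream 1: decodes cleanly. VALID
Stream 2: decodes cleanly. VALID
Stream 3: decodes cleanly. VALID

Answer: yes yes yes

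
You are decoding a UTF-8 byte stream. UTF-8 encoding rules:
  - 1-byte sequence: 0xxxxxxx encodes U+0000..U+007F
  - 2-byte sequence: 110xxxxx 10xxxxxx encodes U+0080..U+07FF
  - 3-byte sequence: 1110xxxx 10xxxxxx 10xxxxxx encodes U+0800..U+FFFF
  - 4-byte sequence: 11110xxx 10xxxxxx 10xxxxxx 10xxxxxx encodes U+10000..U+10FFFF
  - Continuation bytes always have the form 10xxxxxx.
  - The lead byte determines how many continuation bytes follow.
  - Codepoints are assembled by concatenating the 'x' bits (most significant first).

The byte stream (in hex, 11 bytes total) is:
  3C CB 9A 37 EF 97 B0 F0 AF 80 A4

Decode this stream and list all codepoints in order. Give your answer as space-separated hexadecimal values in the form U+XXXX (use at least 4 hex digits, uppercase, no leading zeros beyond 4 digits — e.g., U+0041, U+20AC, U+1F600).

Byte[0]=3C: 1-byte ASCII. cp=U+003C
Byte[1]=CB: 2-byte lead, need 1 cont bytes. acc=0xB
Byte[2]=9A: continuation. acc=(acc<<6)|0x1A=0x2DA
Completed: cp=U+02DA (starts at byte 1)
Byte[3]=37: 1-byte ASCII. cp=U+0037
Byte[4]=EF: 3-byte lead, need 2 cont bytes. acc=0xF
Byte[5]=97: continuation. acc=(acc<<6)|0x17=0x3D7
Byte[6]=B0: continuation. acc=(acc<<6)|0x30=0xF5F0
Completed: cp=U+F5F0 (starts at byte 4)
Byte[7]=F0: 4-byte lead, need 3 cont bytes. acc=0x0
Byte[8]=AF: continuation. acc=(acc<<6)|0x2F=0x2F
Byte[9]=80: continuation. acc=(acc<<6)|0x00=0xBC0
Byte[10]=A4: continuation. acc=(acc<<6)|0x24=0x2F024
Completed: cp=U+2F024 (starts at byte 7)

Answer: U+003C U+02DA U+0037 U+F5F0 U+2F024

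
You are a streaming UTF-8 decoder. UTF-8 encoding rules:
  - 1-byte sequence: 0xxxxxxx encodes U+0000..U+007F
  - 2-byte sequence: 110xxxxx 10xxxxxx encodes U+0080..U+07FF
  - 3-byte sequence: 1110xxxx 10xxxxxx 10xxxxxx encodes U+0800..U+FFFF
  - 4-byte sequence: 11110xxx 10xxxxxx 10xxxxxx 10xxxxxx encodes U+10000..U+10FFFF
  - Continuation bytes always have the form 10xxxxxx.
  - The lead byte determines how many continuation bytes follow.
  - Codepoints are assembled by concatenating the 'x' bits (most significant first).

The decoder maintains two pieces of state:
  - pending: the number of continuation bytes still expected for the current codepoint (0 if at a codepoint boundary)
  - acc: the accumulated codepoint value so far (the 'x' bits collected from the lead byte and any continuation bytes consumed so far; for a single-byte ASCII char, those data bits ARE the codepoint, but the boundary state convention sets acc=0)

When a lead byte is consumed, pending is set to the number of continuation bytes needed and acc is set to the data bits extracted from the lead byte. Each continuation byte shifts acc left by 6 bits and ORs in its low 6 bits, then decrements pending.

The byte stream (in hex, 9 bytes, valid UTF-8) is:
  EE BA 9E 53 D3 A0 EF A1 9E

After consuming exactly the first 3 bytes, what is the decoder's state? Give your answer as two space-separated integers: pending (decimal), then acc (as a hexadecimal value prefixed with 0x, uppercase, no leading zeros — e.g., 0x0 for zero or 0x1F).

Answer: 0 0xEE9E

Derivation:
Byte[0]=EE: 3-byte lead. pending=2, acc=0xE
Byte[1]=BA: continuation. acc=(acc<<6)|0x3A=0x3BA, pending=1
Byte[2]=9E: continuation. acc=(acc<<6)|0x1E=0xEE9E, pending=0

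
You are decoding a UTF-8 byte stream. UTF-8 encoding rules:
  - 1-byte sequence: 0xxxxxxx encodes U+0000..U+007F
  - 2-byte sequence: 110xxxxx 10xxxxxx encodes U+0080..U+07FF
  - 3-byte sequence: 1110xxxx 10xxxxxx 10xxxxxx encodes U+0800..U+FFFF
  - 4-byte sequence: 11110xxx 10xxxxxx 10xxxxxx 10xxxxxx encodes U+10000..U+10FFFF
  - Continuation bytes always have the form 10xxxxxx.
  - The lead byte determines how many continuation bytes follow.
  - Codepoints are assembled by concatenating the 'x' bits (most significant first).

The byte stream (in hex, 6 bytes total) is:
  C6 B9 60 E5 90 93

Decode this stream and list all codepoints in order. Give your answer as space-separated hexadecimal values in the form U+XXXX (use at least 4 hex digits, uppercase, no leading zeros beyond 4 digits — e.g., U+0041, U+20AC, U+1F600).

Byte[0]=C6: 2-byte lead, need 1 cont bytes. acc=0x6
Byte[1]=B9: continuation. acc=(acc<<6)|0x39=0x1B9
Completed: cp=U+01B9 (starts at byte 0)
Byte[2]=60: 1-byte ASCII. cp=U+0060
Byte[3]=E5: 3-byte lead, need 2 cont bytes. acc=0x5
Byte[4]=90: continuation. acc=(acc<<6)|0x10=0x150
Byte[5]=93: continuation. acc=(acc<<6)|0x13=0x5413
Completed: cp=U+5413 (starts at byte 3)

Answer: U+01B9 U+0060 U+5413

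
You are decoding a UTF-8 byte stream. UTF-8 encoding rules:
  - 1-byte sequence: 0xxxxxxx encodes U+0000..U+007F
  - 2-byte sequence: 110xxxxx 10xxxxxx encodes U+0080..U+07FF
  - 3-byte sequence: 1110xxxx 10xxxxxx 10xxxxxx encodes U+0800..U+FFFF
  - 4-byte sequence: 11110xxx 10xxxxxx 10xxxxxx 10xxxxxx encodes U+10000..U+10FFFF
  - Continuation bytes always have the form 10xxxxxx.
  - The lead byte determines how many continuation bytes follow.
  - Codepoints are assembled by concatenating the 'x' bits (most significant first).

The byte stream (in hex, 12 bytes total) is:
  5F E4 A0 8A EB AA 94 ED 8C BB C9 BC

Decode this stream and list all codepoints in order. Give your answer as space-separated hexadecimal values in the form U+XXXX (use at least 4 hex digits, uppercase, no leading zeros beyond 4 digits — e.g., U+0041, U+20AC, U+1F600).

Byte[0]=5F: 1-byte ASCII. cp=U+005F
Byte[1]=E4: 3-byte lead, need 2 cont bytes. acc=0x4
Byte[2]=A0: continuation. acc=(acc<<6)|0x20=0x120
Byte[3]=8A: continuation. acc=(acc<<6)|0x0A=0x480A
Completed: cp=U+480A (starts at byte 1)
Byte[4]=EB: 3-byte lead, need 2 cont bytes. acc=0xB
Byte[5]=AA: continuation. acc=(acc<<6)|0x2A=0x2EA
Byte[6]=94: continuation. acc=(acc<<6)|0x14=0xBA94
Completed: cp=U+BA94 (starts at byte 4)
Byte[7]=ED: 3-byte lead, need 2 cont bytes. acc=0xD
Byte[8]=8C: continuation. acc=(acc<<6)|0x0C=0x34C
Byte[9]=BB: continuation. acc=(acc<<6)|0x3B=0xD33B
Completed: cp=U+D33B (starts at byte 7)
Byte[10]=C9: 2-byte lead, need 1 cont bytes. acc=0x9
Byte[11]=BC: continuation. acc=(acc<<6)|0x3C=0x27C
Completed: cp=U+027C (starts at byte 10)

Answer: U+005F U+480A U+BA94 U+D33B U+027C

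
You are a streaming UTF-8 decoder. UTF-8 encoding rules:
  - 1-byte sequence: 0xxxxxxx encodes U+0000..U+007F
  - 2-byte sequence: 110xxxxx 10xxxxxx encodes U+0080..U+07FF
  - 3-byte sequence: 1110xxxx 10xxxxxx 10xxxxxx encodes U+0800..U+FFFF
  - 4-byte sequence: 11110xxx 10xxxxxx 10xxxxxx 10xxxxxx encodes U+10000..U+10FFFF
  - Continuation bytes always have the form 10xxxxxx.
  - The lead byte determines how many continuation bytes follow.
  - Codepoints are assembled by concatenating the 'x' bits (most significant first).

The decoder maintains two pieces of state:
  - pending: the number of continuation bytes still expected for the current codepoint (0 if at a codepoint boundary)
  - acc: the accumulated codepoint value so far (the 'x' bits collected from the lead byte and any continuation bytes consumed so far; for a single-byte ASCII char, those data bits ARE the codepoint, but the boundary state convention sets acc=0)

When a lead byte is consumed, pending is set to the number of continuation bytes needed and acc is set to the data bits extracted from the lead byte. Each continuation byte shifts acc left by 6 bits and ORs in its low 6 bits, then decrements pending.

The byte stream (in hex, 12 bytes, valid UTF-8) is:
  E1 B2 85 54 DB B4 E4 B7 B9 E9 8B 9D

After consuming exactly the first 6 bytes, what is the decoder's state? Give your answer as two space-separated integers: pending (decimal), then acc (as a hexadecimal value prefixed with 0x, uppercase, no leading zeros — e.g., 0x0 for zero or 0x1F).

Byte[0]=E1: 3-byte lead. pending=2, acc=0x1
Byte[1]=B2: continuation. acc=(acc<<6)|0x32=0x72, pending=1
Byte[2]=85: continuation. acc=(acc<<6)|0x05=0x1C85, pending=0
Byte[3]=54: 1-byte. pending=0, acc=0x0
Byte[4]=DB: 2-byte lead. pending=1, acc=0x1B
Byte[5]=B4: continuation. acc=(acc<<6)|0x34=0x6F4, pending=0

Answer: 0 0x6F4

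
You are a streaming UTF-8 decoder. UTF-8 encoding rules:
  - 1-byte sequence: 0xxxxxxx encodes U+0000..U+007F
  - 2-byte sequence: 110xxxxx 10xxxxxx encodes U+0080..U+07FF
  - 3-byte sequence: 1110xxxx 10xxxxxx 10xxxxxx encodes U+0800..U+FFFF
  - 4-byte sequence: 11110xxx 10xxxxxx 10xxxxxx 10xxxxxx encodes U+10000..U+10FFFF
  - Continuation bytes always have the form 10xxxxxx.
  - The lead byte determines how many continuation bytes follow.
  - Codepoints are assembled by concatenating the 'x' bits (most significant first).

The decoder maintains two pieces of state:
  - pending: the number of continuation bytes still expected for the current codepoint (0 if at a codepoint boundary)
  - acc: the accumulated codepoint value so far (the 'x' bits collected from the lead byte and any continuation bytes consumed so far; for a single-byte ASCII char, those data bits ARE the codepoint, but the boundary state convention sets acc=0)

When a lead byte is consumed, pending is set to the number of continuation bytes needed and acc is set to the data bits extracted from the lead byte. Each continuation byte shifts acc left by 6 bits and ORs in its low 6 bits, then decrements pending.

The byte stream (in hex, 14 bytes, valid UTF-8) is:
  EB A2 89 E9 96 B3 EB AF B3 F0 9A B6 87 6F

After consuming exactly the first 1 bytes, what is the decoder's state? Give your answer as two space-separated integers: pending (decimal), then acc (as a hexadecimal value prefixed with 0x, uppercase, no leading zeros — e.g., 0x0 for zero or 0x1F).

Answer: 2 0xB

Derivation:
Byte[0]=EB: 3-byte lead. pending=2, acc=0xB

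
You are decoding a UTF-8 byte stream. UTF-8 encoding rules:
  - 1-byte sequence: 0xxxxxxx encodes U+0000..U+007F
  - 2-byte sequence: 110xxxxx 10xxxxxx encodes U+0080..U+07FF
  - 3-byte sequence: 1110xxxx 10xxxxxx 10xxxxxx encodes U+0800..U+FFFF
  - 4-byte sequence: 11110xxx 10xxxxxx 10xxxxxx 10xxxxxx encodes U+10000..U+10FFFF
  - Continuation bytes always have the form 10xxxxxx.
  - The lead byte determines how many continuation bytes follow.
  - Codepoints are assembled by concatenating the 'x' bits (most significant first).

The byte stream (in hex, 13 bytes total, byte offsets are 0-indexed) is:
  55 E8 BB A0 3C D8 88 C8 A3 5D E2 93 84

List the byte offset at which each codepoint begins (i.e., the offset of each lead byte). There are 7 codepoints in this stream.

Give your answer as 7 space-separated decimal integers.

Byte[0]=55: 1-byte ASCII. cp=U+0055
Byte[1]=E8: 3-byte lead, need 2 cont bytes. acc=0x8
Byte[2]=BB: continuation. acc=(acc<<6)|0x3B=0x23B
Byte[3]=A0: continuation. acc=(acc<<6)|0x20=0x8EE0
Completed: cp=U+8EE0 (starts at byte 1)
Byte[4]=3C: 1-byte ASCII. cp=U+003C
Byte[5]=D8: 2-byte lead, need 1 cont bytes. acc=0x18
Byte[6]=88: continuation. acc=(acc<<6)|0x08=0x608
Completed: cp=U+0608 (starts at byte 5)
Byte[7]=C8: 2-byte lead, need 1 cont bytes. acc=0x8
Byte[8]=A3: continuation. acc=(acc<<6)|0x23=0x223
Completed: cp=U+0223 (starts at byte 7)
Byte[9]=5D: 1-byte ASCII. cp=U+005D
Byte[10]=E2: 3-byte lead, need 2 cont bytes. acc=0x2
Byte[11]=93: continuation. acc=(acc<<6)|0x13=0x93
Byte[12]=84: continuation. acc=(acc<<6)|0x04=0x24C4
Completed: cp=U+24C4 (starts at byte 10)

Answer: 0 1 4 5 7 9 10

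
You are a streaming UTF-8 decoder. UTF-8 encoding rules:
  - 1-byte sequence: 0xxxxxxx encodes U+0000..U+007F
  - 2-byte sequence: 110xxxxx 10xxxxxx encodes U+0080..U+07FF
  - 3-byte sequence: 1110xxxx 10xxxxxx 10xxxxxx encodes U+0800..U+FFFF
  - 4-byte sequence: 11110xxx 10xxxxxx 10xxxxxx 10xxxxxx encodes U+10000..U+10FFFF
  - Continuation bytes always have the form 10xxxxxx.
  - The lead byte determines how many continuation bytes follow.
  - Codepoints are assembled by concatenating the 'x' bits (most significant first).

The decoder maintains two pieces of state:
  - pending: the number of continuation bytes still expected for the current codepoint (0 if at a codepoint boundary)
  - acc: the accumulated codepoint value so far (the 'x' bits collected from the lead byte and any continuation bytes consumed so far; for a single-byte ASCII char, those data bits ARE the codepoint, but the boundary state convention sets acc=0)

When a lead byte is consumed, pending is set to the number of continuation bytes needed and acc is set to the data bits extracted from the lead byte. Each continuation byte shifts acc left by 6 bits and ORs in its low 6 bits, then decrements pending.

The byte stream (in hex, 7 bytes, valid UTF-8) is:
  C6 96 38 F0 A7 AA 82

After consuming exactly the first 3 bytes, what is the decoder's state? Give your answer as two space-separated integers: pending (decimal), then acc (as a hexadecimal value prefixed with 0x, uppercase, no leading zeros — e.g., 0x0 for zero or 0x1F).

Answer: 0 0x0

Derivation:
Byte[0]=C6: 2-byte lead. pending=1, acc=0x6
Byte[1]=96: continuation. acc=(acc<<6)|0x16=0x196, pending=0
Byte[2]=38: 1-byte. pending=0, acc=0x0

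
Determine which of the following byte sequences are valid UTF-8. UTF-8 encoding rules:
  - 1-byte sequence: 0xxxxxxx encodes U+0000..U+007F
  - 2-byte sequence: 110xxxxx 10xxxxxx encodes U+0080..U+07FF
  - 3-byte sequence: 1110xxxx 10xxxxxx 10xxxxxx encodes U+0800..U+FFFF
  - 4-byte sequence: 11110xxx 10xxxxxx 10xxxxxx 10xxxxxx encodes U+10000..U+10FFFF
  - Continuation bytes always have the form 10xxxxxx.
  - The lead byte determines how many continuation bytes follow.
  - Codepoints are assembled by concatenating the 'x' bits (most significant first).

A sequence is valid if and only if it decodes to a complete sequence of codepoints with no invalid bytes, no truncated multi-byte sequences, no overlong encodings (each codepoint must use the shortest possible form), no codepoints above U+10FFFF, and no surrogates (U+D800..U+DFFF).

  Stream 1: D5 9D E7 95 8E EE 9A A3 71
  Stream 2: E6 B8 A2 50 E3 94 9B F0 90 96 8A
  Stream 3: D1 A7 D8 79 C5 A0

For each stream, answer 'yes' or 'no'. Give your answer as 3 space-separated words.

Stream 1: decodes cleanly. VALID
Stream 2: decodes cleanly. VALID
Stream 3: error at byte offset 3. INVALID

Answer: yes yes no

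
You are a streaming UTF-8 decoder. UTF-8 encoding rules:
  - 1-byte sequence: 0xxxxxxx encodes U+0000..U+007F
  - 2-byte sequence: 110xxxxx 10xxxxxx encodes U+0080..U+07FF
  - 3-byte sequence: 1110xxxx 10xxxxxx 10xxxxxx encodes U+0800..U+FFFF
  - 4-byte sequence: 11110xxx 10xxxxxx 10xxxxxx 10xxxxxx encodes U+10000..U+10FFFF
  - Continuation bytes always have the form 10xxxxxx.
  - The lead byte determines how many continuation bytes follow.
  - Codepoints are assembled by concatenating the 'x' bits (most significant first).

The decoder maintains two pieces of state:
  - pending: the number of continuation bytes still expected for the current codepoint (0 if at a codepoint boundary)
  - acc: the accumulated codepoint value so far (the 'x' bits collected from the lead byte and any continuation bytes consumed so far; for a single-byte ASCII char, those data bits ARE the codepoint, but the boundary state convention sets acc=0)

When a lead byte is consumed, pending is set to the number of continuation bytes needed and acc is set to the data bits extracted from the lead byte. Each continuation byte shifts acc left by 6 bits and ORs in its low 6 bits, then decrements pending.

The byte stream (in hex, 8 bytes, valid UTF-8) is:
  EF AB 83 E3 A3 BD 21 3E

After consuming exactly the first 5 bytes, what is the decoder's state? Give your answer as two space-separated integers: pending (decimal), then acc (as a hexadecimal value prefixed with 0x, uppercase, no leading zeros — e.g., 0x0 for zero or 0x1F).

Answer: 1 0xE3

Derivation:
Byte[0]=EF: 3-byte lead. pending=2, acc=0xF
Byte[1]=AB: continuation. acc=(acc<<6)|0x2B=0x3EB, pending=1
Byte[2]=83: continuation. acc=(acc<<6)|0x03=0xFAC3, pending=0
Byte[3]=E3: 3-byte lead. pending=2, acc=0x3
Byte[4]=A3: continuation. acc=(acc<<6)|0x23=0xE3, pending=1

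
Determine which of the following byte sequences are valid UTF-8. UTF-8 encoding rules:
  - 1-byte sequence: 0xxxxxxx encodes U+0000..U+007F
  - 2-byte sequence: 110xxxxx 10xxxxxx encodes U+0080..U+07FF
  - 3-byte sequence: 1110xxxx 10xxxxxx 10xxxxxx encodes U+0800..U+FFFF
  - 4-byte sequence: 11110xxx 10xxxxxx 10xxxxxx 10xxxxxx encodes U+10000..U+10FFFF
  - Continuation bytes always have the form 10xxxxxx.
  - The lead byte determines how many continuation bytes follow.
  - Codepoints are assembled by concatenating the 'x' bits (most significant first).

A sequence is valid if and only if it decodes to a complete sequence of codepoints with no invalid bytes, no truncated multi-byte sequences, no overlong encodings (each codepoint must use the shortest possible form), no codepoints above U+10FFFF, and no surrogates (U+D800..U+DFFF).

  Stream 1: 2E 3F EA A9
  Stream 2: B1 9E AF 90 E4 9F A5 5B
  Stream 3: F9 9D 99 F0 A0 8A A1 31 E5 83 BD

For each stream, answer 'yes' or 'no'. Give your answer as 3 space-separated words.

Answer: no no no

Derivation:
Stream 1: error at byte offset 4. INVALID
Stream 2: error at byte offset 0. INVALID
Stream 3: error at byte offset 0. INVALID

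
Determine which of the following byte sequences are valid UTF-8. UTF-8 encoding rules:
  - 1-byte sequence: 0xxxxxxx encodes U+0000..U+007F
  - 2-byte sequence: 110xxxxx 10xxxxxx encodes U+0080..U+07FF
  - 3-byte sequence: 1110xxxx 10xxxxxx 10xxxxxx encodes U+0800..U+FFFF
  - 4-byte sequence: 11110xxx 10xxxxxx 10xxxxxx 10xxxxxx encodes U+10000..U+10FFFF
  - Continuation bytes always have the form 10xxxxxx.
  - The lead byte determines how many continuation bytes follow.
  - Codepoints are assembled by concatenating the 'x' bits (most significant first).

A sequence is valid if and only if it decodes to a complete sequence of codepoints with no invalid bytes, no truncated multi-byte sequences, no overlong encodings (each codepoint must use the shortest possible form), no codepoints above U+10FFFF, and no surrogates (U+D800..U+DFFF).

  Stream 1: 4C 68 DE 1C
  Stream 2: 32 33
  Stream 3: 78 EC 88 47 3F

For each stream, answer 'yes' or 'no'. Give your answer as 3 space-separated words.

Stream 1: error at byte offset 3. INVALID
Stream 2: decodes cleanly. VALID
Stream 3: error at byte offset 3. INVALID

Answer: no yes no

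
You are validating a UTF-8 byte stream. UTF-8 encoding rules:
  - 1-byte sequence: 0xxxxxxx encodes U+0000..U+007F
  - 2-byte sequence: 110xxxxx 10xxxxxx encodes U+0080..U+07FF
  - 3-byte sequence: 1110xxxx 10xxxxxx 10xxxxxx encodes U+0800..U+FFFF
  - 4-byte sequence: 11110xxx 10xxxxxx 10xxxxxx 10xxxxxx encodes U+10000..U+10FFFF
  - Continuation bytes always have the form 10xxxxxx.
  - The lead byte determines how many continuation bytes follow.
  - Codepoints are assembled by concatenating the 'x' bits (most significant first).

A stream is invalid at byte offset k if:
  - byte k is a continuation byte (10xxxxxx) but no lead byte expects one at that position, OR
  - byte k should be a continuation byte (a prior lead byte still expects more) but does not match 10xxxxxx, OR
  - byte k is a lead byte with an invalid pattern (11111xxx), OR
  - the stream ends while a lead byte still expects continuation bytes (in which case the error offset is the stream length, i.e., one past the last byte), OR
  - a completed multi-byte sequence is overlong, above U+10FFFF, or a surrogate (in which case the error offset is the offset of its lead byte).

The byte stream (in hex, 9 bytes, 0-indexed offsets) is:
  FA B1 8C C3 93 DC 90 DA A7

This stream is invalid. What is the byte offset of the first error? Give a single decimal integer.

Answer: 0

Derivation:
Byte[0]=FA: INVALID lead byte (not 0xxx/110x/1110/11110)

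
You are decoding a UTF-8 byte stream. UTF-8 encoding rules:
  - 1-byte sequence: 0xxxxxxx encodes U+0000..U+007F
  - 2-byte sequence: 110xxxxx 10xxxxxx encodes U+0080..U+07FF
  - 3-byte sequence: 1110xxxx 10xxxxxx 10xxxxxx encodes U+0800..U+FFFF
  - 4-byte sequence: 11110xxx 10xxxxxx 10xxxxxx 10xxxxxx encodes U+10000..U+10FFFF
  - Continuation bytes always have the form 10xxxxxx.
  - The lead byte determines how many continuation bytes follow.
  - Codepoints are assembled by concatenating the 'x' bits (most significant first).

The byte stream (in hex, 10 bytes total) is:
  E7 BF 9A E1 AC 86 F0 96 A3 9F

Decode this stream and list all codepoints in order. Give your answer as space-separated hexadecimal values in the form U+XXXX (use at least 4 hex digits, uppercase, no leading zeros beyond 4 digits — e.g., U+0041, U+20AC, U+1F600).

Byte[0]=E7: 3-byte lead, need 2 cont bytes. acc=0x7
Byte[1]=BF: continuation. acc=(acc<<6)|0x3F=0x1FF
Byte[2]=9A: continuation. acc=(acc<<6)|0x1A=0x7FDA
Completed: cp=U+7FDA (starts at byte 0)
Byte[3]=E1: 3-byte lead, need 2 cont bytes. acc=0x1
Byte[4]=AC: continuation. acc=(acc<<6)|0x2C=0x6C
Byte[5]=86: continuation. acc=(acc<<6)|0x06=0x1B06
Completed: cp=U+1B06 (starts at byte 3)
Byte[6]=F0: 4-byte lead, need 3 cont bytes. acc=0x0
Byte[7]=96: continuation. acc=(acc<<6)|0x16=0x16
Byte[8]=A3: continuation. acc=(acc<<6)|0x23=0x5A3
Byte[9]=9F: continuation. acc=(acc<<6)|0x1F=0x168DF
Completed: cp=U+168DF (starts at byte 6)

Answer: U+7FDA U+1B06 U+168DF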